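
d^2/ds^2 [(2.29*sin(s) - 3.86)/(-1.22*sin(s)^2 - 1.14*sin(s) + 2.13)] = (3.408436*sin(s)^5 - 26.165828*sin(s)^4 + 12.782428*sin(s)^3 - 5.106918*sin(s)^2 - 2.477187*sin(s) + 18.972948)/(1.22*sin(s)^2 + 1.14*sin(s) - 2.13)^3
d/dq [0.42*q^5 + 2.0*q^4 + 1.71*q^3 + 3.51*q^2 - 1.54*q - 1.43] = 2.1*q^4 + 8.0*q^3 + 5.13*q^2 + 7.02*q - 1.54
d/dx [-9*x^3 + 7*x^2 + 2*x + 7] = -27*x^2 + 14*x + 2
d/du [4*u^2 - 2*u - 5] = 8*u - 2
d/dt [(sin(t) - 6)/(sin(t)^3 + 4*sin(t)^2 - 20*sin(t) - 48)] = (-2*sin(t)^3 + 14*sin(t)^2 + 48*sin(t) - 168)*cos(t)/(sin(t)^3 + 4*sin(t)^2 - 20*sin(t) - 48)^2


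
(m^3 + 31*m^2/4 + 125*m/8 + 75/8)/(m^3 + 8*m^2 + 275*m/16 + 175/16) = 2*(2*m + 3)/(4*m + 7)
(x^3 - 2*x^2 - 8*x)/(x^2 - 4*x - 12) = x*(x - 4)/(x - 6)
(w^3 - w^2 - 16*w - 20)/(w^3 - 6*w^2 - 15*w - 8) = (-w^3 + w^2 + 16*w + 20)/(-w^3 + 6*w^2 + 15*w + 8)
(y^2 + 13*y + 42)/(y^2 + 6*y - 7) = (y + 6)/(y - 1)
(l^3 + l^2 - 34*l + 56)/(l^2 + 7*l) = l - 6 + 8/l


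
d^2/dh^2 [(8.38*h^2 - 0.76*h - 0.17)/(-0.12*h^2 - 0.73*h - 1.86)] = (1.490064*h^3 + 11.237184*h^2 - 0.928440000000003*h - 59.941454)/(0.001728*h^6 + 0.031536*h^5 + 0.272196*h^4 + 1.366633*h^3 + 4.219038*h^2 + 7.576524*h + 6.434856)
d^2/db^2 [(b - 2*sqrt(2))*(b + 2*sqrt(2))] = 2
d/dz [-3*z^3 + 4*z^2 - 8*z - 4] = -9*z^2 + 8*z - 8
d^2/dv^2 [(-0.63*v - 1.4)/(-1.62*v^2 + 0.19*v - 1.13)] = ((0.63*v + 1.4)*(3.24*v - 0.19)*(6.48*v - 0.38) - (6.1236*v + 4.2966)*(1.62*v^2 - 0.19*v + 1.13))/(1.62*v^2 - 0.19*v + 1.13)^3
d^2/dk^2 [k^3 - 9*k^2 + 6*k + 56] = 6*k - 18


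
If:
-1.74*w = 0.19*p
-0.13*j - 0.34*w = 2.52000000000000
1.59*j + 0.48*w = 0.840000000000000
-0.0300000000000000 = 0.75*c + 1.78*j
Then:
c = -7.46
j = 3.13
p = 78.82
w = -8.61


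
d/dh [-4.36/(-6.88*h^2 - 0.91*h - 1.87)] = (-59.9936*h - 3.9676)/(6.88*h^2 + 0.91*h + 1.87)^2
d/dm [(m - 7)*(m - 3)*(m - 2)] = 3*m^2 - 24*m + 41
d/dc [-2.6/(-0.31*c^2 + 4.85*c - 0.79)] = (12.61 - 1.612*c)/(0.31*c^2 - 4.85*c + 0.79)^2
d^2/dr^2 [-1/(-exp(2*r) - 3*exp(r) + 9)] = (4*exp(3*r) + 9*exp(2*r) + 45*exp(r) + 27)*exp(r)/(exp(6*r) + 9*exp(5*r) - 135*exp(3*r) + 729*exp(r) - 729)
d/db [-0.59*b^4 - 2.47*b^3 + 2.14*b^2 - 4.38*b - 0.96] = -2.36*b^3 - 7.41*b^2 + 4.28*b - 4.38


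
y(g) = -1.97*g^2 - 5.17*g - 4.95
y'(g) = -3.94*g - 5.17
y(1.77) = -20.27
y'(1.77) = -12.14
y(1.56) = -17.81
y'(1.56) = -11.32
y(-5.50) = -36.11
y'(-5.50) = 16.50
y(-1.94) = -2.33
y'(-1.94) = 2.47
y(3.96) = -56.32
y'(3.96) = -20.77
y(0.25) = -6.37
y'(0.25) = -6.16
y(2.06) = -23.96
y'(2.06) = -13.29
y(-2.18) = -3.04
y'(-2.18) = 3.42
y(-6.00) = -44.85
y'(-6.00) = 18.47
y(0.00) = -4.95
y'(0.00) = -5.17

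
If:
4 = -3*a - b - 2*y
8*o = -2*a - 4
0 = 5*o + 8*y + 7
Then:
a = 32*y/5 + 18/5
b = -106*y/5 - 74/5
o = -8*y/5 - 7/5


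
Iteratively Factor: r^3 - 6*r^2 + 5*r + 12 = (r - 3)*(r^2 - 3*r - 4) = (r - 3)*(r + 1)*(r - 4)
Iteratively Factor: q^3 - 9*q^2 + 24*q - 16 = (q - 4)*(q^2 - 5*q + 4) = (q - 4)^2*(q - 1)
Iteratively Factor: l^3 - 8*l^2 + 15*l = (l - 3)*(l^2 - 5*l) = (l - 5)*(l - 3)*(l)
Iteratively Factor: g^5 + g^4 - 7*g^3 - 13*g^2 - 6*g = (g + 1)*(g^4 - 7*g^2 - 6*g) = (g + 1)*(g + 2)*(g^3 - 2*g^2 - 3*g) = (g + 1)^2*(g + 2)*(g^2 - 3*g) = g*(g + 1)^2*(g + 2)*(g - 3)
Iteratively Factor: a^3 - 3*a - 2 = (a + 1)*(a^2 - a - 2) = (a + 1)^2*(a - 2)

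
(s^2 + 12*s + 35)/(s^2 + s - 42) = (s + 5)/(s - 6)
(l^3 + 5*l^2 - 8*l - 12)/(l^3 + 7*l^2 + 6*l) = (l - 2)/l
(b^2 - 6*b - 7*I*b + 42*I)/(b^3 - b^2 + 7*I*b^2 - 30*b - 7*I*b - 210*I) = (b - 7*I)/(b^2 + b*(5 + 7*I) + 35*I)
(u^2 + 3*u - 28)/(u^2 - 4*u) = (u + 7)/u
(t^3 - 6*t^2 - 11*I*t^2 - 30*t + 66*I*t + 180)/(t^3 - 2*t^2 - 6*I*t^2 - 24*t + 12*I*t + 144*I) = (t - 5*I)/(t + 4)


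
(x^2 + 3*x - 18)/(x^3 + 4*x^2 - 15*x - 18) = 1/(x + 1)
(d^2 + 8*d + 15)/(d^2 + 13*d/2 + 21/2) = 2*(d + 5)/(2*d + 7)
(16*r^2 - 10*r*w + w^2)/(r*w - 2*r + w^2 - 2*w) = (16*r^2 - 10*r*w + w^2)/(r*w - 2*r + w^2 - 2*w)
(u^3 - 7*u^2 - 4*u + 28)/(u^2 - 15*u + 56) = (u^2 - 4)/(u - 8)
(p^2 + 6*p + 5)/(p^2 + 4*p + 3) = (p + 5)/(p + 3)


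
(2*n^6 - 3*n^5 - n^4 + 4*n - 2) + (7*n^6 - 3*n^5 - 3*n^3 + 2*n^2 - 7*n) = 9*n^6 - 6*n^5 - n^4 - 3*n^3 + 2*n^2 - 3*n - 2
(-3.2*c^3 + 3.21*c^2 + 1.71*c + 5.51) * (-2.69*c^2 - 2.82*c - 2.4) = 8.608*c^5 + 0.389099999999999*c^4 - 5.9721*c^3 - 27.3481*c^2 - 19.6422*c - 13.224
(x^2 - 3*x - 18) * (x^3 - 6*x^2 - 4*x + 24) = x^5 - 9*x^4 - 4*x^3 + 144*x^2 - 432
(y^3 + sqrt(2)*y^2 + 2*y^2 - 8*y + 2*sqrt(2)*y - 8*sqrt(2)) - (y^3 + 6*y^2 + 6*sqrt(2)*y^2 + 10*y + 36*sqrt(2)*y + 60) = -5*sqrt(2)*y^2 - 4*y^2 - 34*sqrt(2)*y - 18*y - 60 - 8*sqrt(2)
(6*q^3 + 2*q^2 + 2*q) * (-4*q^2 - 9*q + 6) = -24*q^5 - 62*q^4 + 10*q^3 - 6*q^2 + 12*q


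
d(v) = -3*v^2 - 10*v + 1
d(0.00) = 1.00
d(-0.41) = 4.60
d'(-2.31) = 3.86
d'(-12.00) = 62.00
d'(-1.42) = -1.48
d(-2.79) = 5.55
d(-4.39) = -12.92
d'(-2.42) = 4.52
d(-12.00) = -311.00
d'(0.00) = -10.00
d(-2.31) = 8.09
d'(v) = -6*v - 10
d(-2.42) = 7.63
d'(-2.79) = 6.74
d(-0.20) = 2.88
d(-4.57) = -15.95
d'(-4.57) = 17.42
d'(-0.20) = -8.80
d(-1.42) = 9.15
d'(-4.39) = 16.34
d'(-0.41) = -7.54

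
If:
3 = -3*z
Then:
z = -1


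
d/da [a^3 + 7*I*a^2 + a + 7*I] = 3*a^2 + 14*I*a + 1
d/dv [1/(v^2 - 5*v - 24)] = (5 - 2*v)/(-v^2 + 5*v + 24)^2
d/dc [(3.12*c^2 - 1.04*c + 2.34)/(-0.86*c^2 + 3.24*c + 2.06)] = (9.2144*c^2 + 16.8792*c - 9.724)/(0.7396*c^4 - 5.5728*c^3 + 6.9544*c^2 + 13.3488*c + 4.2436)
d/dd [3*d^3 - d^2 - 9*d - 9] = 9*d^2 - 2*d - 9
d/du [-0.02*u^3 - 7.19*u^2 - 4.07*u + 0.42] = -0.06*u^2 - 14.38*u - 4.07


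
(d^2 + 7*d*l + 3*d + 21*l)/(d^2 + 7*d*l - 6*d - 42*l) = (d + 3)/(d - 6)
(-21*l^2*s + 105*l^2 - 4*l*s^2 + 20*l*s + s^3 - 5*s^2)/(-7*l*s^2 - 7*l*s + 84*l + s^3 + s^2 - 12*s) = (3*l*s - 15*l + s^2 - 5*s)/(s^2 + s - 12)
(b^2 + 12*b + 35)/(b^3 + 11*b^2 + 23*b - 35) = 1/(b - 1)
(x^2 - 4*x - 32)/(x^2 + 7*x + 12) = (x - 8)/(x + 3)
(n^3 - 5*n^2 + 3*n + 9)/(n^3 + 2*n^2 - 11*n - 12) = (n - 3)/(n + 4)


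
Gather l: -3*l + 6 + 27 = 33 - 3*l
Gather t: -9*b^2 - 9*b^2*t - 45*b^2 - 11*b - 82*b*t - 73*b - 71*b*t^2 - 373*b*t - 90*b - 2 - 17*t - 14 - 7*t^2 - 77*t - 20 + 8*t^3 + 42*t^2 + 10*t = -54*b^2 - 174*b + 8*t^3 + t^2*(35 - 71*b) + t*(-9*b^2 - 455*b - 84) - 36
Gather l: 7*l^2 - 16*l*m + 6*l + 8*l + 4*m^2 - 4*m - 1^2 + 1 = 7*l^2 + l*(14 - 16*m) + 4*m^2 - 4*m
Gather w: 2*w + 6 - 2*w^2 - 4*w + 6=-2*w^2 - 2*w + 12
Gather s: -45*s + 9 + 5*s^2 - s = 5*s^2 - 46*s + 9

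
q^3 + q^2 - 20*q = q*(q - 4)*(q + 5)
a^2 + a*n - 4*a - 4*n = (a - 4)*(a + n)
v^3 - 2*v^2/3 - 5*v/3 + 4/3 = (v - 1)^2*(v + 4/3)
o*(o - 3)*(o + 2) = o^3 - o^2 - 6*o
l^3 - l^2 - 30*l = l*(l - 6)*(l + 5)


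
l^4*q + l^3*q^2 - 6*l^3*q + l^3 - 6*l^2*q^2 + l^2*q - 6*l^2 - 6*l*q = l*(l - 6)*(l + q)*(l*q + 1)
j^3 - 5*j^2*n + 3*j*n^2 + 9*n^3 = (j - 3*n)^2*(j + n)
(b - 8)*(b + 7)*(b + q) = b^3 + b^2*q - b^2 - b*q - 56*b - 56*q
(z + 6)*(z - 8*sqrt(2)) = z^2 - 8*sqrt(2)*z + 6*z - 48*sqrt(2)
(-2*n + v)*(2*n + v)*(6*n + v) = -24*n^3 - 4*n^2*v + 6*n*v^2 + v^3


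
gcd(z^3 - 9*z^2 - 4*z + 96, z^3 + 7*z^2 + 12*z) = z + 3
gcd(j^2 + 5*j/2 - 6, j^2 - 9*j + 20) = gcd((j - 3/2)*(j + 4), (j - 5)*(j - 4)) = 1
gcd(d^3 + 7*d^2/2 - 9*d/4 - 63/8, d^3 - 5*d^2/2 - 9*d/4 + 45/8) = d^2 - 9/4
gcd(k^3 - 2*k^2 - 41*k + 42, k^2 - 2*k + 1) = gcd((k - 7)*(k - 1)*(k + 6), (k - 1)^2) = k - 1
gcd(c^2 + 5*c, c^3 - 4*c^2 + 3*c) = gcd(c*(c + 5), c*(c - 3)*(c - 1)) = c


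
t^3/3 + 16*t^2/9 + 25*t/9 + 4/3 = (t/3 + 1/3)*(t + 4/3)*(t + 3)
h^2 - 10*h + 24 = (h - 6)*(h - 4)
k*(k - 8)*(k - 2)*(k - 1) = k^4 - 11*k^3 + 26*k^2 - 16*k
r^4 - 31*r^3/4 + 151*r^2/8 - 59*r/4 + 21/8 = (r - 7/2)*(r - 3)*(r - 1)*(r - 1/4)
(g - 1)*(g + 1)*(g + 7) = g^3 + 7*g^2 - g - 7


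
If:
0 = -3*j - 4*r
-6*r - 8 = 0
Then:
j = 16/9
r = -4/3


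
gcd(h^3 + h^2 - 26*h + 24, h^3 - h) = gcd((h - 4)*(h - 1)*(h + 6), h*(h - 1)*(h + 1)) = h - 1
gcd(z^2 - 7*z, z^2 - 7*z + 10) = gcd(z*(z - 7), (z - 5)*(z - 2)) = 1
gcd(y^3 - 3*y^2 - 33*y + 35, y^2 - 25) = y + 5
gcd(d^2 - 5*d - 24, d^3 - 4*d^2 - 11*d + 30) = d + 3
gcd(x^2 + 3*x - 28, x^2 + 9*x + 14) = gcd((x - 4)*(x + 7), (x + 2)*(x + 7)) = x + 7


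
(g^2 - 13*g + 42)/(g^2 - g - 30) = (g - 7)/(g + 5)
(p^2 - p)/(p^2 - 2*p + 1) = p/(p - 1)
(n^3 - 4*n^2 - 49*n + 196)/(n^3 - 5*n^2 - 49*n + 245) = (n - 4)/(n - 5)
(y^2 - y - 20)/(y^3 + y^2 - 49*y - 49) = (y^2 - y - 20)/(y^3 + y^2 - 49*y - 49)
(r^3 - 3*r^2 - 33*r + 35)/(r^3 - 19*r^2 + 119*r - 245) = (r^2 + 4*r - 5)/(r^2 - 12*r + 35)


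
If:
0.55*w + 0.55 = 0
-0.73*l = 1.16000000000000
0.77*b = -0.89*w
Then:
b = 1.16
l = -1.59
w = -1.00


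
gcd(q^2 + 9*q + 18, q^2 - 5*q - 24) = q + 3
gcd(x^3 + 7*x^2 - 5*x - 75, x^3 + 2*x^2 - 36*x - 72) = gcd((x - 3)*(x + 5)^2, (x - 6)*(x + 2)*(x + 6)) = 1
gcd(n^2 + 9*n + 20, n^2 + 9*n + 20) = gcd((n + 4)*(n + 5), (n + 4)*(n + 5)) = n^2 + 9*n + 20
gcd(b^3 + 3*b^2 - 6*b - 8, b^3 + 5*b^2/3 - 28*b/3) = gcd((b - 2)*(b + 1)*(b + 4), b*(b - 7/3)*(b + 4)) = b + 4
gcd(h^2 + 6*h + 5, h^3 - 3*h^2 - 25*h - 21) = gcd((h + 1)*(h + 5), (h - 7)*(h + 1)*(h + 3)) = h + 1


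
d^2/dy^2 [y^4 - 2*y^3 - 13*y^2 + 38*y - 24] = 12*y^2 - 12*y - 26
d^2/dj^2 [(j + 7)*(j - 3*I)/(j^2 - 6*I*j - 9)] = 2*(7 + 3*I)/(j^3 - 9*I*j^2 - 27*j + 27*I)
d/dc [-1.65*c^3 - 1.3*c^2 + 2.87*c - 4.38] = -4.95*c^2 - 2.6*c + 2.87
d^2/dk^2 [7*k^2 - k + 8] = 14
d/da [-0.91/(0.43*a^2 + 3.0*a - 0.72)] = (0.7826*a + 2.73)/(0.43*a^2 + 3.0*a - 0.72)^2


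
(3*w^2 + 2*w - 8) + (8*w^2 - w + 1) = 11*w^2 + w - 7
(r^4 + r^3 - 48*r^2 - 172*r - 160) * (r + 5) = r^5 + 6*r^4 - 43*r^3 - 412*r^2 - 1020*r - 800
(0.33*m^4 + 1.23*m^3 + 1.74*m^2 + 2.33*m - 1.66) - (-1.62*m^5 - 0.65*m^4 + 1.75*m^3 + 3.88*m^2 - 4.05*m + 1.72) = 1.62*m^5 + 0.98*m^4 - 0.52*m^3 - 2.14*m^2 + 6.38*m - 3.38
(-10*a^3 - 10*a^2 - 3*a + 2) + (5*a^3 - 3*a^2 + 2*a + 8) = -5*a^3 - 13*a^2 - a + 10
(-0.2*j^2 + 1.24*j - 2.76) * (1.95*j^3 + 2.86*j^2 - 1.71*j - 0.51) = -0.39*j^5 + 1.846*j^4 - 1.4936*j^3 - 9.912*j^2 + 4.0872*j + 1.4076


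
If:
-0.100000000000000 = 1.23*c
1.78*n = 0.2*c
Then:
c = -0.08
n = -0.01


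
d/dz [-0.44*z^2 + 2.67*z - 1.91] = 2.67 - 0.88*z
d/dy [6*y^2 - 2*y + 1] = 12*y - 2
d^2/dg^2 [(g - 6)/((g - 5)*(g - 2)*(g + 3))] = 6*(g^5 - 16*g^4 + 73*g^3 - 90*g^2 + 36*g - 372)/(g^9 - 12*g^8 + 15*g^7 + 290*g^6 - 885*g^5 - 1992*g^4 + 9289*g^3 + 90*g^2 - 29700*g + 27000)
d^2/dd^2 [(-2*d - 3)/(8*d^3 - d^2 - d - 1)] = 2*((2*d + 3)*(-24*d^2 + 2*d + 1)^2 + (48*d^2 - 4*d + (2*d + 3)*(24*d - 1) - 2)*(-8*d^3 + d^2 + d + 1))/(-8*d^3 + d^2 + d + 1)^3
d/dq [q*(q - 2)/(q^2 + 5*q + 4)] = (7*q^2 + 8*q - 8)/(q^4 + 10*q^3 + 33*q^2 + 40*q + 16)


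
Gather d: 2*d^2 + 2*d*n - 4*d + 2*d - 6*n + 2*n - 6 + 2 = 2*d^2 + d*(2*n - 2) - 4*n - 4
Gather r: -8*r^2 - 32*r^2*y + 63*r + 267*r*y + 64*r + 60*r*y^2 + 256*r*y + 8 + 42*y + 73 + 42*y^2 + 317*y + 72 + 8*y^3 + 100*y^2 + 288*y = r^2*(-32*y - 8) + r*(60*y^2 + 523*y + 127) + 8*y^3 + 142*y^2 + 647*y + 153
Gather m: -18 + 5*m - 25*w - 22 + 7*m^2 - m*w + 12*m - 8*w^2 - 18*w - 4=7*m^2 + m*(17 - w) - 8*w^2 - 43*w - 44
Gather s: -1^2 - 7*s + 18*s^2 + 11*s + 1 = 18*s^2 + 4*s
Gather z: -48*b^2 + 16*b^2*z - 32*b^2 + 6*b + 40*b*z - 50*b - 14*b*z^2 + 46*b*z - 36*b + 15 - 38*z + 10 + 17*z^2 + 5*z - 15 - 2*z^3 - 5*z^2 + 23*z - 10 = -80*b^2 - 80*b - 2*z^3 + z^2*(12 - 14*b) + z*(16*b^2 + 86*b - 10)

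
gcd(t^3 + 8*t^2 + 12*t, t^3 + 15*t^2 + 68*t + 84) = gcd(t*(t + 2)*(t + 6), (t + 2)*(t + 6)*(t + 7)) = t^2 + 8*t + 12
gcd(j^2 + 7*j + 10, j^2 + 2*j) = j + 2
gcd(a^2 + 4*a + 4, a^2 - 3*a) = 1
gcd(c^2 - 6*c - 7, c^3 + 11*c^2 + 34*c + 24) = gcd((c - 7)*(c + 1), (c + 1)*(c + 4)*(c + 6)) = c + 1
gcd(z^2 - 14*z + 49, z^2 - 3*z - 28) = z - 7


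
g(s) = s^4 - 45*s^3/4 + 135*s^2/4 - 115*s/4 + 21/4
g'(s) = 4*s^3 - 135*s^2/4 + 135*s/2 - 115/4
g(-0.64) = 40.59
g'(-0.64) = -86.82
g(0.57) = -2.15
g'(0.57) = -0.50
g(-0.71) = 46.96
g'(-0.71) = -95.12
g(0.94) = -0.52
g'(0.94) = 8.20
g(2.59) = 6.73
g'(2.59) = -10.83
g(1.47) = 4.85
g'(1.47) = 10.25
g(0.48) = -1.97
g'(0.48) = -3.68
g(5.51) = -88.72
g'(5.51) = -12.34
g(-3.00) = 780.00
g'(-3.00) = -643.00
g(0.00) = 5.25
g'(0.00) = -28.75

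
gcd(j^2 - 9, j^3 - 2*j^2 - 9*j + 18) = j^2 - 9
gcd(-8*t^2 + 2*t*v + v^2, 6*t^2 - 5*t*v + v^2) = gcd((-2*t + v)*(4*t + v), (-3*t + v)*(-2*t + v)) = 2*t - v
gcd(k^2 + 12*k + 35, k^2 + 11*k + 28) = k + 7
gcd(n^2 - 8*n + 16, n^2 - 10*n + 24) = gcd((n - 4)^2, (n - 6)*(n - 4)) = n - 4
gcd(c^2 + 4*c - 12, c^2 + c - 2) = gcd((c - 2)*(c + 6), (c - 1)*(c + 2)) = 1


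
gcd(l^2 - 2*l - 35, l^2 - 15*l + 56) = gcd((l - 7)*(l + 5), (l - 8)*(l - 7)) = l - 7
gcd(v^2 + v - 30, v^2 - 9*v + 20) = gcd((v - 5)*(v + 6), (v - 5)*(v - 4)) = v - 5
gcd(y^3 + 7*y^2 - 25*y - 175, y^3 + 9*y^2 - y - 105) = y^2 + 12*y + 35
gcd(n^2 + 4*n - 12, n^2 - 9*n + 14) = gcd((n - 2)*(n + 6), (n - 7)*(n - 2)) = n - 2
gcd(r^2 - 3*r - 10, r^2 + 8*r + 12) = r + 2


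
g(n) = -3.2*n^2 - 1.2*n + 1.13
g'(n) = -6.4*n - 1.2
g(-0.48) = 0.97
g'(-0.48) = 1.87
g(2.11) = -15.65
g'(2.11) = -14.70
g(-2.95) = -23.18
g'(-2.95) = 17.68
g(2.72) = -25.81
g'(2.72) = -18.61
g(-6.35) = -120.28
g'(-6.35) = 39.44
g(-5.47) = -88.05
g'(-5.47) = 33.81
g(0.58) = -0.64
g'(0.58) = -4.91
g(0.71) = -1.34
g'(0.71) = -5.74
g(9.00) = -268.87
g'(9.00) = -58.80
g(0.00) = 1.13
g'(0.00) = -1.20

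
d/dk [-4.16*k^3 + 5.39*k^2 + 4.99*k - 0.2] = -12.48*k^2 + 10.78*k + 4.99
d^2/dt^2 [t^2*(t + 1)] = 6*t + 2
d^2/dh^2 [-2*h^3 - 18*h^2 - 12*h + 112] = -12*h - 36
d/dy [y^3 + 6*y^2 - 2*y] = 3*y^2 + 12*y - 2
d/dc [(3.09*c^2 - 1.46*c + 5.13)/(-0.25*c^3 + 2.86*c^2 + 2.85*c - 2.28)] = (0.7725*c^4 - 0.73*c^3 + 16.8296*c^2 - 43.434*c - 11.2917)/(0.0625*c^6 - 1.43*c^5 + 6.7546*c^4 + 17.442*c^3 - 4.9191*c^2 - 12.996*c + 5.1984)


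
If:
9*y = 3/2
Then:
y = 1/6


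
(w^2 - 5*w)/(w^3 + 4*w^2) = (w - 5)/(w*(w + 4))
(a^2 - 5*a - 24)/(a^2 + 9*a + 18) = (a - 8)/(a + 6)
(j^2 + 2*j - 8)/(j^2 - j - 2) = (j + 4)/(j + 1)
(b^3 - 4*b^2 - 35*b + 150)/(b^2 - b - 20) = (b^2 + b - 30)/(b + 4)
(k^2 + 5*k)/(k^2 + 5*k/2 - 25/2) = 2*k/(2*k - 5)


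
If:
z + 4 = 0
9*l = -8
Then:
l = -8/9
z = -4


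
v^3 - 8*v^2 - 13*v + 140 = (v - 7)*(v - 5)*(v + 4)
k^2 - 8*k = k*(k - 8)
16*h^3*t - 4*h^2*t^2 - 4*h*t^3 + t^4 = t*(-4*h + t)*(-2*h + t)*(2*h + t)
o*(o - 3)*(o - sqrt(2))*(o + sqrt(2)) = o^4 - 3*o^3 - 2*o^2 + 6*o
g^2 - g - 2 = (g - 2)*(g + 1)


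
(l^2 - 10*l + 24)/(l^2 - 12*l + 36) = (l - 4)/(l - 6)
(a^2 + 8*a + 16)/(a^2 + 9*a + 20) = (a + 4)/(a + 5)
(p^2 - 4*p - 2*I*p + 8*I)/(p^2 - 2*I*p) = (p - 4)/p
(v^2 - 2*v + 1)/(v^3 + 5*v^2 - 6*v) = (v - 1)/(v*(v + 6))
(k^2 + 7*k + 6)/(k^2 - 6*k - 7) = (k + 6)/(k - 7)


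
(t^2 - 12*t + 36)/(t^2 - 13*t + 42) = (t - 6)/(t - 7)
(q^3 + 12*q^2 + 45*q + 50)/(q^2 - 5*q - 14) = (q^2 + 10*q + 25)/(q - 7)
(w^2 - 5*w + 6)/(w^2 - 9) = (w - 2)/(w + 3)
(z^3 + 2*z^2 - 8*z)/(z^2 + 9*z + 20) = z*(z - 2)/(z + 5)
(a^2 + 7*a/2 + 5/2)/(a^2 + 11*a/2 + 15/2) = (a + 1)/(a + 3)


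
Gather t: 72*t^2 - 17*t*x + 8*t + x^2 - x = 72*t^2 + t*(8 - 17*x) + x^2 - x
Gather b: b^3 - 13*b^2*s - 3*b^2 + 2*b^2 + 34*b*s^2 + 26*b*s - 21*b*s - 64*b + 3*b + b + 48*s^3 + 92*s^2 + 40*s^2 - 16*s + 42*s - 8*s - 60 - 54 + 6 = b^3 + b^2*(-13*s - 1) + b*(34*s^2 + 5*s - 60) + 48*s^3 + 132*s^2 + 18*s - 108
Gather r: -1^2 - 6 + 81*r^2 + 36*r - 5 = 81*r^2 + 36*r - 12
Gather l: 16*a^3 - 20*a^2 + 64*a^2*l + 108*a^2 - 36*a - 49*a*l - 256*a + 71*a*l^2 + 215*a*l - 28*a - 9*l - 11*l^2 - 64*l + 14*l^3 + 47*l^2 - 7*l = 16*a^3 + 88*a^2 - 320*a + 14*l^3 + l^2*(71*a + 36) + l*(64*a^2 + 166*a - 80)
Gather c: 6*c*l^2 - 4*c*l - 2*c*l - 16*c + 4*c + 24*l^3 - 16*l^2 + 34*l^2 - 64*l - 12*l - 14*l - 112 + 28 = c*(6*l^2 - 6*l - 12) + 24*l^3 + 18*l^2 - 90*l - 84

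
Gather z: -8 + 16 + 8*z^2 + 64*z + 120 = 8*z^2 + 64*z + 128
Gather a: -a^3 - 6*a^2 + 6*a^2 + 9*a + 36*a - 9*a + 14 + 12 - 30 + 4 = -a^3 + 36*a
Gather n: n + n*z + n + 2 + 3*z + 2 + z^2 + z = n*(z + 2) + z^2 + 4*z + 4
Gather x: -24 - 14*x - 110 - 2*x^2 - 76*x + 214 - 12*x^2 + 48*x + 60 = -14*x^2 - 42*x + 140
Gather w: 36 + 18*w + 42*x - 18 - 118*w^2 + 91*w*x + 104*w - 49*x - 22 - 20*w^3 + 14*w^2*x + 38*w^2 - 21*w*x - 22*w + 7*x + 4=-20*w^3 + w^2*(14*x - 80) + w*(70*x + 100)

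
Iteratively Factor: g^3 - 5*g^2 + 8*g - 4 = (g - 2)*(g^2 - 3*g + 2) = (g - 2)^2*(g - 1)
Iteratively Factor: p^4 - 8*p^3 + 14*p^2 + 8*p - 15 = (p - 1)*(p^3 - 7*p^2 + 7*p + 15) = (p - 3)*(p - 1)*(p^2 - 4*p - 5) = (p - 5)*(p - 3)*(p - 1)*(p + 1)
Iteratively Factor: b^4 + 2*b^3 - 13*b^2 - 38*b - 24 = (b + 1)*(b^3 + b^2 - 14*b - 24) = (b + 1)*(b + 2)*(b^2 - b - 12) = (b - 4)*(b + 1)*(b + 2)*(b + 3)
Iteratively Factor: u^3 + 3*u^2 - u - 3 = (u + 1)*(u^2 + 2*u - 3) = (u - 1)*(u + 1)*(u + 3)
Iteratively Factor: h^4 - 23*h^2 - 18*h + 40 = (h + 2)*(h^3 - 2*h^2 - 19*h + 20) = (h - 1)*(h + 2)*(h^2 - h - 20) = (h - 5)*(h - 1)*(h + 2)*(h + 4)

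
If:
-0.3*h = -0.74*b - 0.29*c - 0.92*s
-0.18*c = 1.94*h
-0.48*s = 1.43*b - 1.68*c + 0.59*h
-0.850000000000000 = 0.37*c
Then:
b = -4.18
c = -2.30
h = 0.21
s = 4.16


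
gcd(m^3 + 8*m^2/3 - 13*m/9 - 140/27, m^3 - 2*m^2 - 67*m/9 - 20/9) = m + 5/3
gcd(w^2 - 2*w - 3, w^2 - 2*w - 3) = w^2 - 2*w - 3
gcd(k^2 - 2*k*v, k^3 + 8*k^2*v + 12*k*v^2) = k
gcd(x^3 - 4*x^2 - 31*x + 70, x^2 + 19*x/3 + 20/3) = x + 5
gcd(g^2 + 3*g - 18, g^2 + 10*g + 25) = 1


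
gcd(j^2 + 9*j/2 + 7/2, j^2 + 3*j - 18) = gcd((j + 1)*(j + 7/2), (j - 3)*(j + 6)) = 1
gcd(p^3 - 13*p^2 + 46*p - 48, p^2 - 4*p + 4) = p - 2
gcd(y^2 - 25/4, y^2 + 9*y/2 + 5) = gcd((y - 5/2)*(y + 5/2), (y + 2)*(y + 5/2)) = y + 5/2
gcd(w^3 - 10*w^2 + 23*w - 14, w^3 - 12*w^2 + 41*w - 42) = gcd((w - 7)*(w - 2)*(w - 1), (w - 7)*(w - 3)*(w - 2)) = w^2 - 9*w + 14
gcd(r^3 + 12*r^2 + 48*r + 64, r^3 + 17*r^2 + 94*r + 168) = r + 4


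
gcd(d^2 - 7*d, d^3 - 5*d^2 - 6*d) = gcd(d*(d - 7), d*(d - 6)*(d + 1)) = d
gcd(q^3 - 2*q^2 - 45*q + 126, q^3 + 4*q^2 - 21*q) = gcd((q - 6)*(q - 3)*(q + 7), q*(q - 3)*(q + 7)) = q^2 + 4*q - 21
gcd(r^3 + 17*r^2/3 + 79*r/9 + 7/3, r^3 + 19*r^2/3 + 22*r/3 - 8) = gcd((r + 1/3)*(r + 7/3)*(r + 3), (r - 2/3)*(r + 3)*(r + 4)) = r + 3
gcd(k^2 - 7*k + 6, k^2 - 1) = k - 1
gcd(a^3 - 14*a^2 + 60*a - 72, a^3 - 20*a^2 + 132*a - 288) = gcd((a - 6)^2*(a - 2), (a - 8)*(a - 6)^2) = a^2 - 12*a + 36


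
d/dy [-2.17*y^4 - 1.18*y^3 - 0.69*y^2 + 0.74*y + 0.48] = -8.68*y^3 - 3.54*y^2 - 1.38*y + 0.74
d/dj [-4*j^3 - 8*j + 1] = -12*j^2 - 8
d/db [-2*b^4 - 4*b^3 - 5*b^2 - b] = -8*b^3 - 12*b^2 - 10*b - 1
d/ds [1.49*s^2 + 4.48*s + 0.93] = 2.98*s + 4.48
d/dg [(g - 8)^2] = 2*g - 16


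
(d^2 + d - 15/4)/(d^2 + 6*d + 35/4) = (2*d - 3)/(2*d + 7)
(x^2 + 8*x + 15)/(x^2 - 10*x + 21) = (x^2 + 8*x + 15)/(x^2 - 10*x + 21)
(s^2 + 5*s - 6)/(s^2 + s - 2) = (s + 6)/(s + 2)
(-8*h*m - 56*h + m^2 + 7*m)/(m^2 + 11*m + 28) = (-8*h + m)/(m + 4)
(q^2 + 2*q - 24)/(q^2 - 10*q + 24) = (q + 6)/(q - 6)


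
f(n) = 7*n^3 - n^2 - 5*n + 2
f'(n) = 21*n^2 - 2*n - 5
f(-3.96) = -428.58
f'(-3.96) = 332.23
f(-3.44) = -277.59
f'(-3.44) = 250.39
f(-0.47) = 3.40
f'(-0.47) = 0.58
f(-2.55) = -107.82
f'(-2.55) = 136.65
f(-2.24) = -70.49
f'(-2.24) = 104.85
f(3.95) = 398.06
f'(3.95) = 314.75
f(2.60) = 105.27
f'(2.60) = 131.76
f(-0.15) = 2.70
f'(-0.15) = -4.23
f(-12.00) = -12178.00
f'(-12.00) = 3043.00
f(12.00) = 11894.00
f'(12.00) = 2995.00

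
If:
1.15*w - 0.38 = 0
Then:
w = 0.33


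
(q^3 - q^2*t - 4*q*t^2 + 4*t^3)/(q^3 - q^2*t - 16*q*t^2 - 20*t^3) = (q^2 - 3*q*t + 2*t^2)/(q^2 - 3*q*t - 10*t^2)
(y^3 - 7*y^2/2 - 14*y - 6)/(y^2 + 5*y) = (y^3 - 7*y^2/2 - 14*y - 6)/(y*(y + 5))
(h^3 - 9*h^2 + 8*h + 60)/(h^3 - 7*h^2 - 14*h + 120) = (h + 2)/(h + 4)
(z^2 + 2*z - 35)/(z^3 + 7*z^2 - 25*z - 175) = 1/(z + 5)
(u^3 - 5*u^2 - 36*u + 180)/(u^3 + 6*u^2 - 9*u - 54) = (u^2 - 11*u + 30)/(u^2 - 9)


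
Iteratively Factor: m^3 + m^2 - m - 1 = (m + 1)*(m^2 - 1) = (m - 1)*(m + 1)*(m + 1)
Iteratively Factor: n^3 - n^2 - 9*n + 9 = (n - 3)*(n^2 + 2*n - 3) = (n - 3)*(n + 3)*(n - 1)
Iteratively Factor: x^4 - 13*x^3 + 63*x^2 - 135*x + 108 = (x - 3)*(x^3 - 10*x^2 + 33*x - 36) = (x - 3)^2*(x^2 - 7*x + 12) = (x - 4)*(x - 3)^2*(x - 3)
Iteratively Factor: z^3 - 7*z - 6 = (z + 2)*(z^2 - 2*z - 3) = (z - 3)*(z + 2)*(z + 1)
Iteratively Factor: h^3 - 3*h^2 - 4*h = (h + 1)*(h^2 - 4*h) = h*(h + 1)*(h - 4)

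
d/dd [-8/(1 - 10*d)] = -80/(10*d - 1)^2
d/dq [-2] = 0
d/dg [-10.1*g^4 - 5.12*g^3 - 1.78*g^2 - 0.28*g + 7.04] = -40.4*g^3 - 15.36*g^2 - 3.56*g - 0.28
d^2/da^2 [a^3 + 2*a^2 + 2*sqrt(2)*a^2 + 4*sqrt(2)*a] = 6*a + 4 + 4*sqrt(2)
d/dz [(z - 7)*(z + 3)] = 2*z - 4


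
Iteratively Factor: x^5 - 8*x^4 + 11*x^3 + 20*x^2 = (x - 5)*(x^4 - 3*x^3 - 4*x^2) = x*(x - 5)*(x^3 - 3*x^2 - 4*x) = x*(x - 5)*(x - 4)*(x^2 + x) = x*(x - 5)*(x - 4)*(x + 1)*(x)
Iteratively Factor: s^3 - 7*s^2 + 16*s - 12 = (s - 3)*(s^2 - 4*s + 4) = (s - 3)*(s - 2)*(s - 2)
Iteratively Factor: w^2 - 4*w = (w - 4)*(w)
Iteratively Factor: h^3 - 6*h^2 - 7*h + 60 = (h - 4)*(h^2 - 2*h - 15) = (h - 4)*(h + 3)*(h - 5)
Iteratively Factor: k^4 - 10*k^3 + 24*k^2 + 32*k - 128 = (k + 2)*(k^3 - 12*k^2 + 48*k - 64) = (k - 4)*(k + 2)*(k^2 - 8*k + 16) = (k - 4)^2*(k + 2)*(k - 4)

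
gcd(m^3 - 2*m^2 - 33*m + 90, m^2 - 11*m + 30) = m - 5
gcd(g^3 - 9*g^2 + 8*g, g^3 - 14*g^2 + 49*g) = g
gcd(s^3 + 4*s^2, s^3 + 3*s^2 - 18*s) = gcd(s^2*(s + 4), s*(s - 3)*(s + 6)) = s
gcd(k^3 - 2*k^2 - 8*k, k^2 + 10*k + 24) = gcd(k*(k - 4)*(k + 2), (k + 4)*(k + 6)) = 1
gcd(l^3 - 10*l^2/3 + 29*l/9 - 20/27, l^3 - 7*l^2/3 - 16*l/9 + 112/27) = l - 4/3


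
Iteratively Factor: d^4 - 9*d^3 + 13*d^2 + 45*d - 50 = (d - 5)*(d^3 - 4*d^2 - 7*d + 10) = (d - 5)*(d - 1)*(d^2 - 3*d - 10) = (d - 5)*(d - 1)*(d + 2)*(d - 5)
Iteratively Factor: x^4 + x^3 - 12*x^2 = (x + 4)*(x^3 - 3*x^2) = x*(x + 4)*(x^2 - 3*x) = x^2*(x + 4)*(x - 3)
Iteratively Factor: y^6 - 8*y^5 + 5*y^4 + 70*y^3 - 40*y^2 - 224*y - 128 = (y + 1)*(y^5 - 9*y^4 + 14*y^3 + 56*y^2 - 96*y - 128) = (y - 4)*(y + 1)*(y^4 - 5*y^3 - 6*y^2 + 32*y + 32) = (y - 4)*(y + 1)*(y + 2)*(y^3 - 7*y^2 + 8*y + 16) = (y - 4)^2*(y + 1)*(y + 2)*(y^2 - 3*y - 4) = (y - 4)^2*(y + 1)^2*(y + 2)*(y - 4)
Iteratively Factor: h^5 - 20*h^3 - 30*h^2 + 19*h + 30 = (h + 1)*(h^4 - h^3 - 19*h^2 - 11*h + 30) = (h + 1)*(h + 3)*(h^3 - 4*h^2 - 7*h + 10) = (h - 1)*(h + 1)*(h + 3)*(h^2 - 3*h - 10) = (h - 1)*(h + 1)*(h + 2)*(h + 3)*(h - 5)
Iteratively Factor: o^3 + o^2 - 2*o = (o - 1)*(o^2 + 2*o) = o*(o - 1)*(o + 2)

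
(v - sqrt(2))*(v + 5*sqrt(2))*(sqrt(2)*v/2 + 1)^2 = v^4/2 + 3*sqrt(2)*v^3 + 4*v^2 - 6*sqrt(2)*v - 10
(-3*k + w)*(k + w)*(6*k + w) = -18*k^3 - 15*k^2*w + 4*k*w^2 + w^3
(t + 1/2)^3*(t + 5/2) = t^4 + 4*t^3 + 9*t^2/2 + 2*t + 5/16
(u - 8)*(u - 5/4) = u^2 - 37*u/4 + 10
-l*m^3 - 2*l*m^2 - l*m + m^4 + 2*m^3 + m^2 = m*(-l + m)*(m + 1)^2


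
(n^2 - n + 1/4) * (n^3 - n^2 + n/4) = n^5 - 2*n^4 + 3*n^3/2 - n^2/2 + n/16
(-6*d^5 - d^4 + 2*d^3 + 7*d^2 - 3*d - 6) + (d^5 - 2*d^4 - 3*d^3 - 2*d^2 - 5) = -5*d^5 - 3*d^4 - d^3 + 5*d^2 - 3*d - 11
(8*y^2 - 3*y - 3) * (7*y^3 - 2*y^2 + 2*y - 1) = 56*y^5 - 37*y^4 + y^3 - 8*y^2 - 3*y + 3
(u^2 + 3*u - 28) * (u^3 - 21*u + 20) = u^5 + 3*u^4 - 49*u^3 - 43*u^2 + 648*u - 560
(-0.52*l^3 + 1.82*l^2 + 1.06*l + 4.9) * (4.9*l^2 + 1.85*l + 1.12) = -2.548*l^5 + 7.956*l^4 + 7.9786*l^3 + 28.0094*l^2 + 10.2522*l + 5.488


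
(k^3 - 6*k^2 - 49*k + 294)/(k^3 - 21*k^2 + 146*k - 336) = (k + 7)/(k - 8)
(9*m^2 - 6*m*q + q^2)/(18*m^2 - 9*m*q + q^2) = (-3*m + q)/(-6*m + q)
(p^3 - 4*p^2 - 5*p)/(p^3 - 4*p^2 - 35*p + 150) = p*(p + 1)/(p^2 + p - 30)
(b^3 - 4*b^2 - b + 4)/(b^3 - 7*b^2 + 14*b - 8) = (b + 1)/(b - 2)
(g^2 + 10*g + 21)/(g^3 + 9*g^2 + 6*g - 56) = (g + 3)/(g^2 + 2*g - 8)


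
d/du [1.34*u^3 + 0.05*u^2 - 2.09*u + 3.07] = 4.02*u^2 + 0.1*u - 2.09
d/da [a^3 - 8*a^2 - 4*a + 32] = 3*a^2 - 16*a - 4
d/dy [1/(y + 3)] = -1/(y + 3)^2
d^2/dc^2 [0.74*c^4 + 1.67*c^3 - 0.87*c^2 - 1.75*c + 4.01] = 8.88*c^2 + 10.02*c - 1.74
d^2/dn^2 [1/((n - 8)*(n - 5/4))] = 8*(16*(n - 8)^2 + 4*(n - 8)*(4*n - 5) + (4*n - 5)^2)/((n - 8)^3*(4*n - 5)^3)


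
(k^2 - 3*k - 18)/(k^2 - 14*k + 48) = (k + 3)/(k - 8)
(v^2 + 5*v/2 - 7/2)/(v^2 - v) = (v + 7/2)/v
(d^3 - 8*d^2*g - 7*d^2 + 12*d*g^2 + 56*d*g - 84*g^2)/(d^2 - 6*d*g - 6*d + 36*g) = (d^2 - 2*d*g - 7*d + 14*g)/(d - 6)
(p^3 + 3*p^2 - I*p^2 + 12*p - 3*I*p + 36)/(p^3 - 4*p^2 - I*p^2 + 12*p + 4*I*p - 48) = (p + 3)/(p - 4)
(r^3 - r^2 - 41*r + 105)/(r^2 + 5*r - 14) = (r^2 - 8*r + 15)/(r - 2)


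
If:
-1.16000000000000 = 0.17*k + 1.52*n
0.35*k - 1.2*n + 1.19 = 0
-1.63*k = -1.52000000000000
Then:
No Solution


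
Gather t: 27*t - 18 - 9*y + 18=27*t - 9*y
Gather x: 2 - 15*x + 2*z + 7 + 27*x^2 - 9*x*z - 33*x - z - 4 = 27*x^2 + x*(-9*z - 48) + z + 5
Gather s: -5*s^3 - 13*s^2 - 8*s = -5*s^3 - 13*s^2 - 8*s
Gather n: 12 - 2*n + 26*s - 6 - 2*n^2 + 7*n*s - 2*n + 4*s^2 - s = -2*n^2 + n*(7*s - 4) + 4*s^2 + 25*s + 6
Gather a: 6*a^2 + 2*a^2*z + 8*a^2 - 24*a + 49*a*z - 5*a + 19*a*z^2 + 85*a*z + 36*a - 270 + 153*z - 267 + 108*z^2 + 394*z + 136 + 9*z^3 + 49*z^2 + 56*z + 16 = a^2*(2*z + 14) + a*(19*z^2 + 134*z + 7) + 9*z^3 + 157*z^2 + 603*z - 385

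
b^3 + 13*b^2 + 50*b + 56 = (b + 2)*(b + 4)*(b + 7)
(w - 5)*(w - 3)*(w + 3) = w^3 - 5*w^2 - 9*w + 45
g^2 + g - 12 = (g - 3)*(g + 4)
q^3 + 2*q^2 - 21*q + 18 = (q - 3)*(q - 1)*(q + 6)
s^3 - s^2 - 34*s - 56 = (s - 7)*(s + 2)*(s + 4)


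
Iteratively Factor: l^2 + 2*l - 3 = (l - 1)*(l + 3)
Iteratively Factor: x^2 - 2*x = (x - 2)*(x)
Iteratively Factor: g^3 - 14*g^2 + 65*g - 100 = (g - 5)*(g^2 - 9*g + 20) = (g - 5)^2*(g - 4)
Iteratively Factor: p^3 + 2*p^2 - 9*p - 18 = (p + 3)*(p^2 - p - 6) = (p - 3)*(p + 3)*(p + 2)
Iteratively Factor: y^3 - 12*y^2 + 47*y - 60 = (y - 4)*(y^2 - 8*y + 15) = (y - 5)*(y - 4)*(y - 3)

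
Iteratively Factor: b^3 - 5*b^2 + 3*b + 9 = (b - 3)*(b^2 - 2*b - 3) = (b - 3)^2*(b + 1)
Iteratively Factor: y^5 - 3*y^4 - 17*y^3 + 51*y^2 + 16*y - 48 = (y - 4)*(y^4 + y^3 - 13*y^2 - y + 12) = (y - 4)*(y - 3)*(y^3 + 4*y^2 - y - 4) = (y - 4)*(y - 3)*(y + 4)*(y^2 - 1) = (y - 4)*(y - 3)*(y - 1)*(y + 4)*(y + 1)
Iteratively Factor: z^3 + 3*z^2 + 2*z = (z + 2)*(z^2 + z) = (z + 1)*(z + 2)*(z)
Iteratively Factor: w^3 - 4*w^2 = (w - 4)*(w^2) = w*(w - 4)*(w)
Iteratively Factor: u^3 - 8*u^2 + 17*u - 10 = (u - 2)*(u^2 - 6*u + 5) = (u - 5)*(u - 2)*(u - 1)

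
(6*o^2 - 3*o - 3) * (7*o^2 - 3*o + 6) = 42*o^4 - 39*o^3 + 24*o^2 - 9*o - 18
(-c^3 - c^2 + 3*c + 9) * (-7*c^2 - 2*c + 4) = 7*c^5 + 9*c^4 - 23*c^3 - 73*c^2 - 6*c + 36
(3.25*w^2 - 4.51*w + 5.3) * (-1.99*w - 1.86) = -6.4675*w^3 + 2.9299*w^2 - 2.1584*w - 9.858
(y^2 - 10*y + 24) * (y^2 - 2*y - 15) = y^4 - 12*y^3 + 29*y^2 + 102*y - 360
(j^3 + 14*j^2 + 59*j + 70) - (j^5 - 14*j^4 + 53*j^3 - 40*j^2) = -j^5 + 14*j^4 - 52*j^3 + 54*j^2 + 59*j + 70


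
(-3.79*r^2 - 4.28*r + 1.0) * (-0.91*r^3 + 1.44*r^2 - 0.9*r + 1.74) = 3.4489*r^5 - 1.5628*r^4 - 3.6622*r^3 - 1.3026*r^2 - 8.3472*r + 1.74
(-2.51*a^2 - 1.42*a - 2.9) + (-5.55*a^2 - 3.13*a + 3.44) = -8.06*a^2 - 4.55*a + 0.54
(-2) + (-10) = -12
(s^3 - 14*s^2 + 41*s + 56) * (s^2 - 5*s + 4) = s^5 - 19*s^4 + 115*s^3 - 205*s^2 - 116*s + 224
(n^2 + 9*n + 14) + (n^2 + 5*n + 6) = 2*n^2 + 14*n + 20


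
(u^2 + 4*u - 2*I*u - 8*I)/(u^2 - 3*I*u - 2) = (u + 4)/(u - I)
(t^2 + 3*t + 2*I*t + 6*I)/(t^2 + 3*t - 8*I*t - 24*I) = (t + 2*I)/(t - 8*I)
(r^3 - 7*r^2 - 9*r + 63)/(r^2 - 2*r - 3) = (r^2 - 4*r - 21)/(r + 1)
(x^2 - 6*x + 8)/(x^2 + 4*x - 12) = (x - 4)/(x + 6)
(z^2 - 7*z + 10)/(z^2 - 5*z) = (z - 2)/z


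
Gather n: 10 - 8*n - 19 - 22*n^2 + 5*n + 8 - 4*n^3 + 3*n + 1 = -4*n^3 - 22*n^2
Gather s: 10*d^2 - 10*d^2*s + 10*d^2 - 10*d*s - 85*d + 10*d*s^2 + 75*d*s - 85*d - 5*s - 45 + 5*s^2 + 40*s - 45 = 20*d^2 - 170*d + s^2*(10*d + 5) + s*(-10*d^2 + 65*d + 35) - 90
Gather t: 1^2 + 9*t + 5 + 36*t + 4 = 45*t + 10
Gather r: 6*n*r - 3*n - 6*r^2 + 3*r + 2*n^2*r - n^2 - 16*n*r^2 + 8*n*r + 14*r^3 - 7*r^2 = -n^2 - 3*n + 14*r^3 + r^2*(-16*n - 13) + r*(2*n^2 + 14*n + 3)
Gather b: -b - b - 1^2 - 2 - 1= -2*b - 4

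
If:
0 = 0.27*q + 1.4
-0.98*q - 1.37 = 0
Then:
No Solution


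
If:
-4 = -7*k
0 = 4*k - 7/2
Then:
No Solution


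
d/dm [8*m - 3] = 8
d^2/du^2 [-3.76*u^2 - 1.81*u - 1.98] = -7.52000000000000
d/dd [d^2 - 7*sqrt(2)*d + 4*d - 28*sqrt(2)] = 2*d - 7*sqrt(2) + 4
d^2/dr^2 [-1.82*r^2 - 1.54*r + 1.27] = -3.64000000000000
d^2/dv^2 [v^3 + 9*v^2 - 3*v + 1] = 6*v + 18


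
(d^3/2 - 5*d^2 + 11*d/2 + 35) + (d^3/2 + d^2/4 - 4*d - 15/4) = d^3 - 19*d^2/4 + 3*d/2 + 125/4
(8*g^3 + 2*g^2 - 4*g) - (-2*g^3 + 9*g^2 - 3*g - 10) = 10*g^3 - 7*g^2 - g + 10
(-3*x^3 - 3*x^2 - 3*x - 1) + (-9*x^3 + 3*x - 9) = -12*x^3 - 3*x^2 - 10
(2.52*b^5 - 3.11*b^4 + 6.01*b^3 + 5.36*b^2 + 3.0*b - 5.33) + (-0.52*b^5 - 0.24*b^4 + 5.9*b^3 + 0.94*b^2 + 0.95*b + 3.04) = 2.0*b^5 - 3.35*b^4 + 11.91*b^3 + 6.3*b^2 + 3.95*b - 2.29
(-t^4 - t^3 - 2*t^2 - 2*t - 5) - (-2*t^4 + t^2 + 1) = t^4 - t^3 - 3*t^2 - 2*t - 6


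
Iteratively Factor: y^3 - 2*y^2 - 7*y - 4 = (y - 4)*(y^2 + 2*y + 1) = (y - 4)*(y + 1)*(y + 1)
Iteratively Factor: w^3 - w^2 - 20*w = (w + 4)*(w^2 - 5*w) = (w - 5)*(w + 4)*(w)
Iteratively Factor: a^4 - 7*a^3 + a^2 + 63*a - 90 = (a - 2)*(a^3 - 5*a^2 - 9*a + 45) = (a - 3)*(a - 2)*(a^2 - 2*a - 15) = (a - 3)*(a - 2)*(a + 3)*(a - 5)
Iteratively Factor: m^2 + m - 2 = (m - 1)*(m + 2)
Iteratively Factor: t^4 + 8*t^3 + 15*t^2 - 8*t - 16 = (t - 1)*(t^3 + 9*t^2 + 24*t + 16) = (t - 1)*(t + 4)*(t^2 + 5*t + 4) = (t - 1)*(t + 4)^2*(t + 1)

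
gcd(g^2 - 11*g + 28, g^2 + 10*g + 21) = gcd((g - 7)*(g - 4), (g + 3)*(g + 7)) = 1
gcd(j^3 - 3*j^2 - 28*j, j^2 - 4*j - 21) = j - 7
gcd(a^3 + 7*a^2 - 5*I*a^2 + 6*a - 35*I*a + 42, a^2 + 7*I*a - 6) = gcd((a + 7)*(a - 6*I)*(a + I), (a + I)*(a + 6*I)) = a + I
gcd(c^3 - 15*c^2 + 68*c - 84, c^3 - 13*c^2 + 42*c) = c^2 - 13*c + 42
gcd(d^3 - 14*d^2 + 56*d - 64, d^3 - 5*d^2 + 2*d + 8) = d^2 - 6*d + 8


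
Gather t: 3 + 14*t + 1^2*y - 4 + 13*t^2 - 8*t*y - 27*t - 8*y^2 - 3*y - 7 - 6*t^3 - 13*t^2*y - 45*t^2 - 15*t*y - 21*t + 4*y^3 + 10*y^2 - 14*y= -6*t^3 + t^2*(-13*y - 32) + t*(-23*y - 34) + 4*y^3 + 2*y^2 - 16*y - 8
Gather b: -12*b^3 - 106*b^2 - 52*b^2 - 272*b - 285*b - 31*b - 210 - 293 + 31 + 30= -12*b^3 - 158*b^2 - 588*b - 442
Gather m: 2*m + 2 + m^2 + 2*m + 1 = m^2 + 4*m + 3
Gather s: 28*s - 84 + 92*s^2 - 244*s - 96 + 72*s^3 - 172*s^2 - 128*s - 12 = 72*s^3 - 80*s^2 - 344*s - 192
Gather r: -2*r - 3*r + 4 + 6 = 10 - 5*r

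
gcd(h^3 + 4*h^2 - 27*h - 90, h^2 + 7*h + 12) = h + 3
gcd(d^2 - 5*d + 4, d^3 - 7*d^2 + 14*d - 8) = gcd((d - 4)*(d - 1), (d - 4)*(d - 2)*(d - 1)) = d^2 - 5*d + 4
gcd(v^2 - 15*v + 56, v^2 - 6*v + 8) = 1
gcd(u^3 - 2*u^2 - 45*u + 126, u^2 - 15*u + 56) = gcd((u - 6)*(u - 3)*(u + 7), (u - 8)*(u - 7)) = 1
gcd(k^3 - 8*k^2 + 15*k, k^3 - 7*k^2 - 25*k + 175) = k - 5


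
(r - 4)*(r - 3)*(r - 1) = r^3 - 8*r^2 + 19*r - 12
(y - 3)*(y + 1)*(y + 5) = y^3 + 3*y^2 - 13*y - 15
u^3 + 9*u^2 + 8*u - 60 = (u - 2)*(u + 5)*(u + 6)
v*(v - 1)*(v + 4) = v^3 + 3*v^2 - 4*v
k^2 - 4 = (k - 2)*(k + 2)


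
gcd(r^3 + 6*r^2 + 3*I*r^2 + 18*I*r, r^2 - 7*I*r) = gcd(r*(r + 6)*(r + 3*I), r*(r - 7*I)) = r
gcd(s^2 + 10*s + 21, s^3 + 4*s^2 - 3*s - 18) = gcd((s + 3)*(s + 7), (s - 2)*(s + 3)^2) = s + 3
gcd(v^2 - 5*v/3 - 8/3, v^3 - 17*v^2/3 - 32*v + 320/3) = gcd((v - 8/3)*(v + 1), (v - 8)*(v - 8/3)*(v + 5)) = v - 8/3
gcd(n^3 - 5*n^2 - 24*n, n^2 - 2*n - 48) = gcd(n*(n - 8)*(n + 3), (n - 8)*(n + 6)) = n - 8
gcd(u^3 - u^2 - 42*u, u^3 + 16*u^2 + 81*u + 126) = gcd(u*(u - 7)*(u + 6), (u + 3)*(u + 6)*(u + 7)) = u + 6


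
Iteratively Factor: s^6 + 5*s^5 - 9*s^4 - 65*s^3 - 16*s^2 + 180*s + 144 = (s + 1)*(s^5 + 4*s^4 - 13*s^3 - 52*s^2 + 36*s + 144) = (s + 1)*(s + 3)*(s^4 + s^3 - 16*s^2 - 4*s + 48) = (s - 2)*(s + 1)*(s + 3)*(s^3 + 3*s^2 - 10*s - 24) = (s - 2)*(s + 1)*(s + 2)*(s + 3)*(s^2 + s - 12) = (s - 3)*(s - 2)*(s + 1)*(s + 2)*(s + 3)*(s + 4)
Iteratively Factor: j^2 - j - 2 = (j - 2)*(j + 1)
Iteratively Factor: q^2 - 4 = (q + 2)*(q - 2)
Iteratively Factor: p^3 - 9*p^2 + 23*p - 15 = (p - 3)*(p^2 - 6*p + 5) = (p - 3)*(p - 1)*(p - 5)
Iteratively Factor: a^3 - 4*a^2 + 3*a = (a - 3)*(a^2 - a) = (a - 3)*(a - 1)*(a)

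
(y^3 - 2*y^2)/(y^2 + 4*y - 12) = y^2/(y + 6)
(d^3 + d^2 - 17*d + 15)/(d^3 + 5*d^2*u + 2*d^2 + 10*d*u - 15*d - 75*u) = (d - 1)/(d + 5*u)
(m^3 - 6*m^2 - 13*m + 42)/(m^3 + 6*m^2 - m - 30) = (m - 7)/(m + 5)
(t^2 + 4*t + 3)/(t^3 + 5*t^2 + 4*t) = (t + 3)/(t*(t + 4))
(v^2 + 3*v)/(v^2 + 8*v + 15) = v/(v + 5)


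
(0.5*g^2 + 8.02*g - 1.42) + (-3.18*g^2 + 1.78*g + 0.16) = -2.68*g^2 + 9.8*g - 1.26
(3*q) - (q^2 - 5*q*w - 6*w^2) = -q^2 + 5*q*w + 3*q + 6*w^2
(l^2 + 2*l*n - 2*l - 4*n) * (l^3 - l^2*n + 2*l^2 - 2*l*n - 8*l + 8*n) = l^5 + l^4*n - 2*l^3*n^2 - 12*l^3 - 12*l^2*n + 16*l^2 + 24*l*n^2 + 16*l*n - 32*n^2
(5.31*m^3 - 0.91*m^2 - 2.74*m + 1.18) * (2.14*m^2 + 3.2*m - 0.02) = 11.3634*m^5 + 15.0446*m^4 - 8.8818*m^3 - 6.2246*m^2 + 3.8308*m - 0.0236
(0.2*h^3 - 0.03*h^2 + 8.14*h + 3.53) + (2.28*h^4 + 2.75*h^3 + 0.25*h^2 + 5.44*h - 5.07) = 2.28*h^4 + 2.95*h^3 + 0.22*h^2 + 13.58*h - 1.54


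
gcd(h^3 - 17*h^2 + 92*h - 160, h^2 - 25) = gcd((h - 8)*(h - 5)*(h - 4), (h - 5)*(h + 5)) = h - 5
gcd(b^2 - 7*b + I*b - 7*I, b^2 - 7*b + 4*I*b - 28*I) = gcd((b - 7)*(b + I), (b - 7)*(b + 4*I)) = b - 7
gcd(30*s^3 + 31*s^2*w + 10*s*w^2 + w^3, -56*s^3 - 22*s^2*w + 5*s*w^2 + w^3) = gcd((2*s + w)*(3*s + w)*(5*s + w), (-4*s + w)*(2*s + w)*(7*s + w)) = 2*s + w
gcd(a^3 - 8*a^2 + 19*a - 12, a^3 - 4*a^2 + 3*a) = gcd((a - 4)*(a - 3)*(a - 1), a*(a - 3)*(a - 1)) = a^2 - 4*a + 3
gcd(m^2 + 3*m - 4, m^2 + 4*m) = m + 4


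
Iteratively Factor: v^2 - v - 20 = (v - 5)*(v + 4)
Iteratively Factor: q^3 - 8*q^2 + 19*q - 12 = (q - 4)*(q^2 - 4*q + 3) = (q - 4)*(q - 3)*(q - 1)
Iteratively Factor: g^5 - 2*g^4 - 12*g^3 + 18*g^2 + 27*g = (g)*(g^4 - 2*g^3 - 12*g^2 + 18*g + 27) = g*(g - 3)*(g^3 + g^2 - 9*g - 9) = g*(g - 3)^2*(g^2 + 4*g + 3) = g*(g - 3)^2*(g + 3)*(g + 1)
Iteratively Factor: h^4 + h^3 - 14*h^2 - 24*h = (h - 4)*(h^3 + 5*h^2 + 6*h) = (h - 4)*(h + 2)*(h^2 + 3*h) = h*(h - 4)*(h + 2)*(h + 3)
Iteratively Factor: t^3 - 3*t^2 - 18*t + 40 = (t + 4)*(t^2 - 7*t + 10) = (t - 5)*(t + 4)*(t - 2)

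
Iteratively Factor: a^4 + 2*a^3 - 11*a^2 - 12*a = (a + 4)*(a^3 - 2*a^2 - 3*a) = (a - 3)*(a + 4)*(a^2 + a) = (a - 3)*(a + 1)*(a + 4)*(a)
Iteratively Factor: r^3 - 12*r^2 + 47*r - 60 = (r - 3)*(r^2 - 9*r + 20) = (r - 5)*(r - 3)*(r - 4)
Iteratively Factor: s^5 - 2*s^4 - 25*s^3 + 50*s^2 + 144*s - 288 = (s - 3)*(s^4 + s^3 - 22*s^2 - 16*s + 96) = (s - 3)*(s + 4)*(s^3 - 3*s^2 - 10*s + 24) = (s - 3)*(s - 2)*(s + 4)*(s^2 - s - 12) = (s - 4)*(s - 3)*(s - 2)*(s + 4)*(s + 3)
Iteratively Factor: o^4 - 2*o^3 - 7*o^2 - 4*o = (o + 1)*(o^3 - 3*o^2 - 4*o) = (o - 4)*(o + 1)*(o^2 + o) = (o - 4)*(o + 1)^2*(o)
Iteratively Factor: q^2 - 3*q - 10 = (q + 2)*(q - 5)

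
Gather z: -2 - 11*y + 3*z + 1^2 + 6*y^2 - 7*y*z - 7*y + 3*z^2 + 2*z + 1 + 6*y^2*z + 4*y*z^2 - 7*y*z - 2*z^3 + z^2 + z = 6*y^2 - 18*y - 2*z^3 + z^2*(4*y + 4) + z*(6*y^2 - 14*y + 6)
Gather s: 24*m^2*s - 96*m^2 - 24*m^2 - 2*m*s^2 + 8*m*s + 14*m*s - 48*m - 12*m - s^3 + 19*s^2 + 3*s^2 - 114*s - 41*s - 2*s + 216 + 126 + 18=-120*m^2 - 60*m - s^3 + s^2*(22 - 2*m) + s*(24*m^2 + 22*m - 157) + 360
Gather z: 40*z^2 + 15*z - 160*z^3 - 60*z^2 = -160*z^3 - 20*z^2 + 15*z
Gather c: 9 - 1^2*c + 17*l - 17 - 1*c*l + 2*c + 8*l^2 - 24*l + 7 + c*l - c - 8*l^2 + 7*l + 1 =0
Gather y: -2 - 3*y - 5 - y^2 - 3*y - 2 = -y^2 - 6*y - 9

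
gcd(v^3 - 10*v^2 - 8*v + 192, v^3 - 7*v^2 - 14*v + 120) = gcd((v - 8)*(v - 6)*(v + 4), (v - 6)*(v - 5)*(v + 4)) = v^2 - 2*v - 24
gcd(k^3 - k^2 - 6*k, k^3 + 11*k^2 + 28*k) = k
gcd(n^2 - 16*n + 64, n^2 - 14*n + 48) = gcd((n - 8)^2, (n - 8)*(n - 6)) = n - 8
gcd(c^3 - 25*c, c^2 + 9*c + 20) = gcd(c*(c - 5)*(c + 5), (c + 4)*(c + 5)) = c + 5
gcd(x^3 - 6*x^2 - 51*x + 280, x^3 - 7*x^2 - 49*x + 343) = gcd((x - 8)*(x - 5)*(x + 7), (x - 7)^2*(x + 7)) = x + 7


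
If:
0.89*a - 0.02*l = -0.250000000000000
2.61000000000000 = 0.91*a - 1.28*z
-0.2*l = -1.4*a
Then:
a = -0.33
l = -2.33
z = -2.28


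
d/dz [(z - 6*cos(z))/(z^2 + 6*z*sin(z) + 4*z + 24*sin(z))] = (-6*sqrt(2)*z^2*cos(z + pi/4) - z^2 + 24*z*sin(z) - 12*z*cos(z) + 36*z + 18*sin(2*z) + 24*sqrt(2)*sin(z + pi/4) + 144)/((z + 4)^2*(z + 6*sin(z))^2)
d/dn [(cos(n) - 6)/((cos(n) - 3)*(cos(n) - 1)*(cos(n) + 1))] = (75*cos(n) - 21*cos(2*n) + cos(3*n) - 15)/(2*(cos(n) - 3)^2*sin(n)^3)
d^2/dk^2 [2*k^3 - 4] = 12*k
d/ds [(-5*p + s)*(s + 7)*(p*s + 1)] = -p*(5*p - s)*(s + 7) - (5*p - s)*(p*s + 1) + (s + 7)*(p*s + 1)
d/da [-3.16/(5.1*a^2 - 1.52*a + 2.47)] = (32.232*a - 4.8032)/(5.1*a^2 - 1.52*a + 2.47)^2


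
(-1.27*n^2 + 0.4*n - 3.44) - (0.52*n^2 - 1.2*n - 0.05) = -1.79*n^2 + 1.6*n - 3.39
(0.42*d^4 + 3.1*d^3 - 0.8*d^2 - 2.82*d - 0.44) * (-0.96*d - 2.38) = -0.4032*d^5 - 3.9756*d^4 - 6.61*d^3 + 4.6112*d^2 + 7.134*d + 1.0472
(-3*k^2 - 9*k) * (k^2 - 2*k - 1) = -3*k^4 - 3*k^3 + 21*k^2 + 9*k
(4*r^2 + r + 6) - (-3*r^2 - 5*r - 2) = 7*r^2 + 6*r + 8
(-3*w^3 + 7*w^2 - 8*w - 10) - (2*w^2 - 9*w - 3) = -3*w^3 + 5*w^2 + w - 7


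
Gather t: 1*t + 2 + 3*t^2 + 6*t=3*t^2 + 7*t + 2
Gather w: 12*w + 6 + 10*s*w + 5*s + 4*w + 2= 5*s + w*(10*s + 16) + 8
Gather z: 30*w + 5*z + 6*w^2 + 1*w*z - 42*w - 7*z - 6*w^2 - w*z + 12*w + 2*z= 0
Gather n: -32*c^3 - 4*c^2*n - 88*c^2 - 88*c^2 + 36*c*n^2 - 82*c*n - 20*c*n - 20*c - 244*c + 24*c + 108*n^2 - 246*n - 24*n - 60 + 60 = -32*c^3 - 176*c^2 - 240*c + n^2*(36*c + 108) + n*(-4*c^2 - 102*c - 270)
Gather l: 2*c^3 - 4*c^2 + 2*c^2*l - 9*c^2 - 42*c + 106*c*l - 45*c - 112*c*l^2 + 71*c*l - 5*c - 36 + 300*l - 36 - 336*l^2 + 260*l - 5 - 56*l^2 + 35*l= 2*c^3 - 13*c^2 - 92*c + l^2*(-112*c - 392) + l*(2*c^2 + 177*c + 595) - 77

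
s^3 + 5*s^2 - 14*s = s*(s - 2)*(s + 7)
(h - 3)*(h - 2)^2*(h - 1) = h^4 - 8*h^3 + 23*h^2 - 28*h + 12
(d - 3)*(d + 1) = d^2 - 2*d - 3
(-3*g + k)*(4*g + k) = -12*g^2 + g*k + k^2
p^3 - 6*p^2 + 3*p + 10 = (p - 5)*(p - 2)*(p + 1)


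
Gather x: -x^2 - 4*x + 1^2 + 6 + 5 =-x^2 - 4*x + 12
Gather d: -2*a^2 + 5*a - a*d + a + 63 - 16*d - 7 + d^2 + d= -2*a^2 + 6*a + d^2 + d*(-a - 15) + 56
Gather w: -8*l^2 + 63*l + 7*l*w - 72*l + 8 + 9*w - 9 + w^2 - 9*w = -8*l^2 + 7*l*w - 9*l + w^2 - 1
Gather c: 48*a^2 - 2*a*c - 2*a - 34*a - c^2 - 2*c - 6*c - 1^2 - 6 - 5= 48*a^2 - 36*a - c^2 + c*(-2*a - 8) - 12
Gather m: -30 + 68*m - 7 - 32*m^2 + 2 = -32*m^2 + 68*m - 35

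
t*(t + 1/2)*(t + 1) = t^3 + 3*t^2/2 + t/2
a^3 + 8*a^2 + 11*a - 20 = (a - 1)*(a + 4)*(a + 5)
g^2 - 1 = (g - 1)*(g + 1)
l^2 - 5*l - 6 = (l - 6)*(l + 1)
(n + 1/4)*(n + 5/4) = n^2 + 3*n/2 + 5/16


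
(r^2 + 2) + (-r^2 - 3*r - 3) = -3*r - 1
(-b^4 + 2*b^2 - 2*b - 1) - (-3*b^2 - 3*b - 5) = -b^4 + 5*b^2 + b + 4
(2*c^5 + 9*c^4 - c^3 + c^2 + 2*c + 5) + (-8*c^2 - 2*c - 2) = 2*c^5 + 9*c^4 - c^3 - 7*c^2 + 3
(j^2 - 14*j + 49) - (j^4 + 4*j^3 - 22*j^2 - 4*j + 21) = -j^4 - 4*j^3 + 23*j^2 - 10*j + 28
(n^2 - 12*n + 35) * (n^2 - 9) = n^4 - 12*n^3 + 26*n^2 + 108*n - 315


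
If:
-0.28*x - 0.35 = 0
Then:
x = -1.25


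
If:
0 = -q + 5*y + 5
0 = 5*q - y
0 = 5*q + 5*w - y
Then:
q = -5/24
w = 0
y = -25/24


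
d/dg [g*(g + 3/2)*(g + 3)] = 3*g^2 + 9*g + 9/2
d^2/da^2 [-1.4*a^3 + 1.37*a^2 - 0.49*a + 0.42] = 2.74 - 8.4*a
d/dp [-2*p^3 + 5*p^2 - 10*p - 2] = -6*p^2 + 10*p - 10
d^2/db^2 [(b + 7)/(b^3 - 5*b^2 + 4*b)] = 2*(3*b^5 + 27*b^4 - 259*b^3 + 609*b^2 - 420*b + 112)/(b^3*(b^6 - 15*b^5 + 87*b^4 - 245*b^3 + 348*b^2 - 240*b + 64))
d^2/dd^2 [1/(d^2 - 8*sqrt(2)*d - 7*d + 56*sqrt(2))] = 2*(-d^2 + 7*d + 8*sqrt(2)*d + (-2*d + 7 + 8*sqrt(2))^2 - 56*sqrt(2))/(d^2 - 8*sqrt(2)*d - 7*d + 56*sqrt(2))^3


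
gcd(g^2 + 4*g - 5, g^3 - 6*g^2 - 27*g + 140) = g + 5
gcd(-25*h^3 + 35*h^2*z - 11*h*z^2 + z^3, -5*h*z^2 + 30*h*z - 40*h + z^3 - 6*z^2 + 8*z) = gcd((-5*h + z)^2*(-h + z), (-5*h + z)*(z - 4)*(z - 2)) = -5*h + z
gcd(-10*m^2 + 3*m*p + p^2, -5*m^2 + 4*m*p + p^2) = 5*m + p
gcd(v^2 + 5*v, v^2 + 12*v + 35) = v + 5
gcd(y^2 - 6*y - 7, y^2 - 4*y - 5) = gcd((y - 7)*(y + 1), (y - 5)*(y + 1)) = y + 1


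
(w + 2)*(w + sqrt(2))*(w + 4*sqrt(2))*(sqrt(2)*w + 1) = sqrt(2)*w^4 + 2*sqrt(2)*w^3 + 11*w^3 + 13*sqrt(2)*w^2 + 22*w^2 + 8*w + 26*sqrt(2)*w + 16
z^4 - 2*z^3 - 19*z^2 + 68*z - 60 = (z - 3)*(z - 2)^2*(z + 5)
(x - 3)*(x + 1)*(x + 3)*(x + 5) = x^4 + 6*x^3 - 4*x^2 - 54*x - 45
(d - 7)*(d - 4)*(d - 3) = d^3 - 14*d^2 + 61*d - 84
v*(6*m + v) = 6*m*v + v^2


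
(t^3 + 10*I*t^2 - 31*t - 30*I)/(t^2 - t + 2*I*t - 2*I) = (t^2 + 8*I*t - 15)/(t - 1)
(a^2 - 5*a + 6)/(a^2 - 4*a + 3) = (a - 2)/(a - 1)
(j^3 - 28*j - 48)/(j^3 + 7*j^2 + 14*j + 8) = (j - 6)/(j + 1)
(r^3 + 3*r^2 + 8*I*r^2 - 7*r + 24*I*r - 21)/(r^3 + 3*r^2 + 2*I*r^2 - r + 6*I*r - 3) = (r + 7*I)/(r + I)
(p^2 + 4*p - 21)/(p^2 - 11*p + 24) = (p + 7)/(p - 8)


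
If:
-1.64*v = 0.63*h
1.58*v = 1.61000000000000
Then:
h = -2.65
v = 1.02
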